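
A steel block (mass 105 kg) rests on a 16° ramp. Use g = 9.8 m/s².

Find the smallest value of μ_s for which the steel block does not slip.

At the slip threshold m g sin θ = μ_s m g cos θ, so μ_s,min = tan θ.
μ_s,min = tan 16° = 0.287.

μ_s,min ≈ 0.287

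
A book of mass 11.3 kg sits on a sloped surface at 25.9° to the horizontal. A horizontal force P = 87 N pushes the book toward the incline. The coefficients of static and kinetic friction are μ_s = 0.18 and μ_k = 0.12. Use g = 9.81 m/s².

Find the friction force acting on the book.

f ≈ 16.5 N (down the incline)

Normal direction: N = m g cos θ + P sin θ = 137.7 N.
Parallel to the incline: P cos θ − m g sin θ = 78.26 − 48.42 = 29.84 N; the friction needed to balance this is 29.84 N acting down the slope.
Maximum static friction: μ_s N = 0.18 × 137.7 = 24.79 N.
The required 29.84 N exceeds the static limit, so the book slides up-slope and f = μ_k N = 0.12×137.7 = 16.5 N.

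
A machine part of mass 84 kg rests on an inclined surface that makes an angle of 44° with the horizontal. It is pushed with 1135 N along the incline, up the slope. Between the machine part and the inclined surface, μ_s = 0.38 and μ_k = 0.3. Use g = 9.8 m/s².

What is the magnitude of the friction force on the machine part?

f ≈ 178 N (down the incline)

The normal reaction is N = m g cos θ = 592.2 N.
The friction needed for equilibrium is m g sin θ − P = 571.8 − 1135 = -563.2 N, measured positive up-slope.
The static-friction ceiling is μ_s N = 0.38 × 592.2 = 225 N.
|-563.2| exceeds 225 N, so the machine part slips up-slope; friction is kinetic, f = μ_k N = 0.3×592.2 = 178 N.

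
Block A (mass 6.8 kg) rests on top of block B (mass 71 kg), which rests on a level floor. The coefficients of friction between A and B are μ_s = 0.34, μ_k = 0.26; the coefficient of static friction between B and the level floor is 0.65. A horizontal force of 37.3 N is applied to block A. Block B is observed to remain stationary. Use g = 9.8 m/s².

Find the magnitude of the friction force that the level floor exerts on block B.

Normal force at the A–B interface: N₁ = m_A g = 66.64 N.
So the A–B interface can sustain at most μ_s N₁ = 22.66 N of static friction.
P = 37.3 N exceeds that limit, so A slips over B and the interface friction becomes kinetic: f₁ = μ_k N₁ = 0.26×66.64 = 17.3 N.
B experiences an equal 17.3 N forward from A (third law). B is in equilibrium, so the floor supplies f₂ = 17.3 N of static friction (limit μ_s(m_A+m_B)g = 495.6 N, not exceeded).

f ≈ 17.3 N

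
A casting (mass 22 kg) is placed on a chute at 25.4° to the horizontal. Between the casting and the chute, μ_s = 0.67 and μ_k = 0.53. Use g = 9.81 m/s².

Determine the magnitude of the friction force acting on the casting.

f ≈ 92.6 N (up the incline)

Normal force: N = m g cos θ = 22 × 9.81 × cos 25.4° = 195 N.
Along the slope the weight component is m g sin θ = 92.57 N; friction must supply exactly this, acting up-slope.
Static friction can supply at most μ_s N = 130.6 N.
Since |92.57| ≤ 130.6 N, static friction is sufficient; f equals the required value, not μ_s N.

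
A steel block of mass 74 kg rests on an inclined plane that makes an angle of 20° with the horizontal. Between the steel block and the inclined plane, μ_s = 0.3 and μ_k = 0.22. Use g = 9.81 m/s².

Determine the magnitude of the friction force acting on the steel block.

Perpendicular to the surface, N = m g cos θ = 74·9.81·cos 20° = 682.2 N.
For equilibrium along the incline, friction must balance the weight component: f = m g sin θ = 248.3 N up the slope.
Static friction can supply at most μ_s N = 204.6 N.
|248.3| exceeds 204.6 N, so the steel block slips down-slope; friction is kinetic, f = μ_k N = 0.22×682.2 = 150 N.

f ≈ 150 N (up the incline)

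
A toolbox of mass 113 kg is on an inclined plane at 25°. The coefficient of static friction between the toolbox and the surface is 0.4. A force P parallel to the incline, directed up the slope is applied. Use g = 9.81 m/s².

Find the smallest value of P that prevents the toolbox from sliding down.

P_min ≈ 66.6 N

The toolbox tends to slide down (tan θ > μ_s), so at the point of impending slip friction acts up-slope at its limit: f = μ_s N.
P is parallel to the surface, so N = m g cos θ = 1000 N.
Along the incline: P + μ_s N = m g sin θ, so P = 468 − 0.4×1000 = 66.6 N.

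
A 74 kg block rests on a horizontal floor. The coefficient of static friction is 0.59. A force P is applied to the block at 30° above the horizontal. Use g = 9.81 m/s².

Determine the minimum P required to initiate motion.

P ≈ 369 N

N = m g − P sin α (the pull lifts the block).
At impending slip, P cos α = μ_s N = μ_s (m g − P sin α).
Solving: P (cos α + μ_s sin α) = μ_s m g → P = 0.59×726/(cos 30° + 0.59 sin 30°) = 428/1.161 = 369 N.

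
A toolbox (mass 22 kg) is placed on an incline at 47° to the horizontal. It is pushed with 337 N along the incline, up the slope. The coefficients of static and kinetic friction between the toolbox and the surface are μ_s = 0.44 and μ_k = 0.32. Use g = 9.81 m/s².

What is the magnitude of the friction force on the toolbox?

The normal reaction is N = m g cos θ = 147.2 N.
Parallel to the incline, ΣF = 0 gives f = m g sin θ − P = 157.8 − 337 = -179.2 N (up-slope positive).
Static friction can supply at most μ_s N = 64.76 N.
|-179.2| exceeds 64.76 N, so the toolbox slips up-slope; friction is kinetic, f = μ_k N = 0.32×147.2 = 47.1 N.

f ≈ 47.1 N (down the incline)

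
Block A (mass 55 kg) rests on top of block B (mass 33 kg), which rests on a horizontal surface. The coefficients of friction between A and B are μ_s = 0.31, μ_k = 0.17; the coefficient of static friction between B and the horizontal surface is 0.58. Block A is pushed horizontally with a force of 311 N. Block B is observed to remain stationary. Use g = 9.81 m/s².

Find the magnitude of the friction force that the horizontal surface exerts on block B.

f ≈ 91.7 N

Normal force at the A–B interface: N₁ = m_A g = 539.6 N.
Maximum static friction on A from B: μ_s N₁ = 0.31×539.6 = 167.3 N.
P = 311 N exceeds that limit, so A slips over B and the interface friction becomes kinetic: f₁ = μ_k N₁ = 0.17×539.6 = 91.7 N.
B experiences an equal 91.7 N forward from A (third law). B is in equilibrium, so the floor supplies f₂ = 91.7 N of static friction (limit μ_s(m_A+m_B)g = 500.7 N, not exceeded).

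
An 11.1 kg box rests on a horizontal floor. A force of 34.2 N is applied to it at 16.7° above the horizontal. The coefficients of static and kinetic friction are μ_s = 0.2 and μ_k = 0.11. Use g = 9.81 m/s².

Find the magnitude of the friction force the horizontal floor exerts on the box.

The vertical component of P reduces the normal force: N = m g − P sin α = 108.9 − 9.828 = 99.06 N.
For equilibrium, f = P cos α = 34.2×cos 16.7° = 32.76 N.
The static-friction limit is μ_s N = 19.81 N.
32.76 > 19.81 N → the box slides; f = μ_k N = 0.11×99.06 = 10.9 N.

f ≈ 10.9 N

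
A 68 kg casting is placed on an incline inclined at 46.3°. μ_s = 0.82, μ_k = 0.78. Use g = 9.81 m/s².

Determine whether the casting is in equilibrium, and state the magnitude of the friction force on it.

f ≈ 359 N

N = m g cos θ = 461 N.
Down-slope weight component: m g sin θ = 482 N.
μ_s N = 378 N.
482 > 378 N, so it slides; kinetic friction f = μ_k N = 0.78×461 = 359 N.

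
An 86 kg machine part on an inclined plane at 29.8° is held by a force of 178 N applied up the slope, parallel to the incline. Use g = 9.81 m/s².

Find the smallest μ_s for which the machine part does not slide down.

μ_s,min ≈ 0.33

N = m g cos θ = 732.1 N.
Friction must make up the shortfall along the incline: f = m g sin θ − P = 419.3 − 178 = 241.3 N.
At the threshold f = μ_s N, so μ_s,min = 241.3/732.1 = 0.33.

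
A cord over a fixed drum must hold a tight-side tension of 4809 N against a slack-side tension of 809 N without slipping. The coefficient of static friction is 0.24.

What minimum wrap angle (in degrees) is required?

T₂/T₁ = e^{μβ} → β = ln(T₂/T₁)/μ.
β = ln(4809/809)/0.24 = 1.782/0.24 = 7.427 rad.
In degrees: β = 7.427 × 180/π = 426°.

β_min ≈ 426°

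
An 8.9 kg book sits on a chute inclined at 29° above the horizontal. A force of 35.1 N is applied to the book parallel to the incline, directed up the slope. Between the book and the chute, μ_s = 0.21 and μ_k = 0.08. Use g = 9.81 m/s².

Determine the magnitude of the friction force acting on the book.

Perpendicular to the surface, N = m g cos θ = 8.9·9.81·cos 29° = 76.36 N.
For equilibrium along the incline the friction force must supply f = m g sin θ − P = 42.33 − 35.1 = 7.228 N (positive meaning up-slope).
The static-friction ceiling is μ_s N = 0.21 × 76.36 = 16.04 N.
Since |7.228| ≤ 16.04 N, the book remains in static equilibrium and friction takes exactly the required value.

f ≈ 7.23 N (up the incline)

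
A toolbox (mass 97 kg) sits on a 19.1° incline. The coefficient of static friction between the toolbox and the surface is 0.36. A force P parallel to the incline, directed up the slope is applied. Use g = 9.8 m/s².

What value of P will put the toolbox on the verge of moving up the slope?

At impending motion up the slope, friction acts down-slope at its limit: f = μ_s N.
P is parallel to the surface, so N = m g cos θ = 898 N.
Along the incline: P = m g sin θ + μ_s N = 311 + 0.36×898 = 634 N.

P ≈ 634 N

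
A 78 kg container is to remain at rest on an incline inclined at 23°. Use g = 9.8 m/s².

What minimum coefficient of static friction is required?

At the slip threshold m g sin θ = μ_s m g cos θ, so μ_s,min = tan θ.
μ_s,min = tan 23° = 0.424.

μ_s,min ≈ 0.424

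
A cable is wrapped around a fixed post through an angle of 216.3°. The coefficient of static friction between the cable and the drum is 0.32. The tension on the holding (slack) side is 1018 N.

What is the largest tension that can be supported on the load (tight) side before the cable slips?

T_max ≈ 3410 N

At impending slip the capstan equation gives T₂/T₁ = e^{μβ} with β in radians.
β = 216.3° × π/180 = 3.775 rad.
e^{μβ} = e^{0.32×3.775} = 3.347.
T₂ = T₁ · e^{μβ} = 1018 × 3.347 = 3410 N.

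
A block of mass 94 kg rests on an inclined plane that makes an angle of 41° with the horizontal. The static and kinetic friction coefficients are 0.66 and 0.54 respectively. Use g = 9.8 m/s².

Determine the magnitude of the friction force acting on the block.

f ≈ 375 N (up the incline)

Normal force: N = m g cos θ = 94 × 9.8 × cos 41° = 695.2 N.
Along the slope the weight component is m g sin θ = 604.4 N; friction must supply exactly this, acting up-slope.
Maximum static friction available: μ_s N = 0.66 × 695.2 = 458.9 N.
Since |604.4| > 458.9 N, static friction cannot hold it; the block slides down the incline and kinetic friction applies: f = μ_k N = 0.54 × 695.2 = 375 N.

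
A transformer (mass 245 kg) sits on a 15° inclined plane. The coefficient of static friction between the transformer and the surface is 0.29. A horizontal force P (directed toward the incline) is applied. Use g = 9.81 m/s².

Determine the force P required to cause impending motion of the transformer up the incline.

At impending motion up the slope, friction acts down-slope at its limit: f = μ_s N.
Perpendicular to the incline: N = m g cos θ + P sin θ.
Along the incline: P cos θ = m g sin θ + μ_s N = m g sin θ + μ_s (m g cos θ + P sin θ).
Solving, P (cos θ − μ_s sin θ) = m g (sin θ + μ_s cos θ), so P = 245×9.81×(sin 15° + 0.29 cos 15°)/(cos 15° − 0.29 sin 15°) = 2400×0.5389/0.8909 = 1450 N.

P ≈ 1450 N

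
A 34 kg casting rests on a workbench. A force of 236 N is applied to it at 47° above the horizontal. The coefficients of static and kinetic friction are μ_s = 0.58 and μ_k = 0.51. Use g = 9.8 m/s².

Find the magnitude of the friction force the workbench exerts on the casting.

N = m g − P sin α = 333.2 − 236×sin 47° = 160.6 N.
Horizontally, friction must balance P cos α = 161 N.
μ_s N = 0.58 × 160.6 = 93.15 N.
161 > 93.15 N → the casting slides; f = μ_k N = 0.51×160.6 = 81.9 N.

f ≈ 81.9 N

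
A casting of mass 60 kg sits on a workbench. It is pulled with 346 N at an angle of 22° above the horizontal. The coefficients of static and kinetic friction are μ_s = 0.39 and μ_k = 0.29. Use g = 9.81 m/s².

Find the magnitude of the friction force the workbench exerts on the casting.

f ≈ 133 N

N = m g − P sin α = 588.6 − 346×sin 22° = 459 N.
Horizontally, friction must balance P cos α = 320.8 N.
μ_s N = 0.39 × 459 = 179 N.
320.8 > 179 N → the casting slides; f = μ_k N = 0.29×459 = 133 N.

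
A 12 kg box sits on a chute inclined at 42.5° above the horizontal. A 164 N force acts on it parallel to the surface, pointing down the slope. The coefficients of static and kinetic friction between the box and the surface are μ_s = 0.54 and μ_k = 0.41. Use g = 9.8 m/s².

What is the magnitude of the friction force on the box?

f ≈ 35.5 N (up the incline)

Normal force: N = m g cos θ = 12 × 9.8 × cos 42.5° = 86.7 N.
The friction needed for equilibrium is m g sin θ + P = 79.45 + 164 = 243.4 N, measured positive up-slope.
Static friction can supply at most μ_s N = 46.82 N.
|243.4| exceeds 46.82 N, so the box slips down-slope; friction is kinetic, f = μ_k N = 0.41×86.7 = 35.5 N.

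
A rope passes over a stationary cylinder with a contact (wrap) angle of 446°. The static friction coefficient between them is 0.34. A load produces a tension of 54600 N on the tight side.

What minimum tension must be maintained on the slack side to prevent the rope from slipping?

Capstan equation at impending slip: T_tight/T_slack = e^{μβ}.
β = 446° = 7.784 rad; e^{μβ} = e^{0.34×7.784} = 14.11.
T_slack = T_tight / e^{μβ} = 54600 / 14.11 = 3870 N.

T_min ≈ 3870 N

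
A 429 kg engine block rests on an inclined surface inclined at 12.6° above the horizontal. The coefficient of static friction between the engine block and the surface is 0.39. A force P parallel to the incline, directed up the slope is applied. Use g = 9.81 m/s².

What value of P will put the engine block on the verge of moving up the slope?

At impending motion up the slope, friction acts down-slope at its limit: f = μ_s N.
P is parallel to the surface, so N = m g cos θ = 4110 N.
Along the incline: P = m g sin θ + μ_s N = 918 + 0.39×4110 = 2520 N.

P ≈ 2520 N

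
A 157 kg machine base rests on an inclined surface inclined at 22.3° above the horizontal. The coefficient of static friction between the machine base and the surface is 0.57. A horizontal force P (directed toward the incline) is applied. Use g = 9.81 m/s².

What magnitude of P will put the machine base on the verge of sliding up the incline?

P ≈ 1970 N

At impending motion up the slope, friction acts down-slope at its limit: f = μ_s N.
Perpendicular to the incline: N = m g cos θ + P sin θ.
Along the incline: P cos θ = m g sin θ + μ_s N = m g sin θ + μ_s (m g cos θ + P sin θ).
Solving, P (cos θ − μ_s sin θ) = m g (sin θ + μ_s cos θ), so P = 157×9.81×(sin 22.3° + 0.57 cos 22.3°)/(cos 22.3° − 0.57 sin 22.3°) = 1540×0.9068/0.7089 = 1970 N.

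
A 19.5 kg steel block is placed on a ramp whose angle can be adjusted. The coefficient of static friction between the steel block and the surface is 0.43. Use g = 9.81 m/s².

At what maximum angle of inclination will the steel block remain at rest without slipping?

At the slip threshold, m g sin θ = μ_s · m g cos θ, so tan θ = μ_s.
θ_max = arctan(0.43) = 23.3°.

θ_max ≈ 23.3°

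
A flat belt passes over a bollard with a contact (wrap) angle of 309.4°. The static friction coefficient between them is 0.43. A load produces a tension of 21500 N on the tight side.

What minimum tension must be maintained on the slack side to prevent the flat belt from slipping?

T_min ≈ 2110 N

Capstan equation at impending slip: T_tight/T_slack = e^{μβ}.
β = 309.4° = 5.4 rad; e^{μβ} = e^{0.43×5.4} = 10.2.
T_slack = T_tight / e^{μβ} = 21500 / 10.2 = 2110 N.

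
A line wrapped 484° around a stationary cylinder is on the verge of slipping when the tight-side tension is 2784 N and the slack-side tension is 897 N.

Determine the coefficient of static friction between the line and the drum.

T₂/T₁ = e^{μβ} → μ = ln(T₂/T₁)/β.
β = 484° = 8.447 rad.
μ = ln(2784/897)/8.447 = ln(3.104)/8.447 = 0.134.

μ ≈ 0.134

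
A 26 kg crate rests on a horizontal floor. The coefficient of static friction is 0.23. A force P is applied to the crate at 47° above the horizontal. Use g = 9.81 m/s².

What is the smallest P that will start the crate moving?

N = m g − P sin α (the pull lifts the crate).
At impending slip, P cos α = μ_s N = μ_s (m g − P sin α).
Solving: P (cos α + μ_s sin α) = μ_s m g → P = 0.23×255/(cos 47° + 0.23 sin 47°) = 58.7/0.8502 = 69 N.

P ≈ 69 N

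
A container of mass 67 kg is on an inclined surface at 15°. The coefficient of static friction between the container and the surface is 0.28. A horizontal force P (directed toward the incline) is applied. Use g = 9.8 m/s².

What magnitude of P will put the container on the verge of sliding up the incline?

P ≈ 389 N

At impending motion up the slope, friction acts down-slope at its limit: f = μ_s N.
Perpendicular to the incline: N = m g cos θ + P sin θ.
Along the incline: P cos θ = m g sin θ + μ_s N = m g sin θ + μ_s (m g cos θ + P sin θ).
Solving, P (cos θ − μ_s sin θ) = m g (sin θ + μ_s cos θ), so P = 67×9.8×(sin 15° + 0.28 cos 15°)/(cos 15° − 0.28 sin 15°) = 657×0.5293/0.8935 = 389 N.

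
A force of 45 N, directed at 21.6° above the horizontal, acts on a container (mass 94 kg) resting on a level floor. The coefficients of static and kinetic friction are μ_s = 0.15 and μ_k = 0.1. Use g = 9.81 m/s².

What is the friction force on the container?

The vertical component of P reduces the normal force: N = m g − P sin α = 922.1 − 16.57 = 905.6 N.
The horizontal driving force is P cos α = 41.84 N, so equilibrium needs friction f = 41.84 N.
μ_s N = 0.15 × 905.6 = 135.8 N.
Since 41.84 N does not exceed the limit, the container stays at rest and f = 41.8 N.

f ≈ 41.8 N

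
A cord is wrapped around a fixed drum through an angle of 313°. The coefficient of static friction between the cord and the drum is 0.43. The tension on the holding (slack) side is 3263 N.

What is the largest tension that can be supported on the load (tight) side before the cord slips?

At impending slip the capstan equation gives T₂/T₁ = e^{μβ} with β in radians.
β = 313° × π/180 = 5.463 rad.
e^{μβ} = e^{0.43×5.463} = 10.48.
T₂ = T₁ · e^{μβ} = 3263 × 10.48 = 34200 N.

T_max ≈ 34200 N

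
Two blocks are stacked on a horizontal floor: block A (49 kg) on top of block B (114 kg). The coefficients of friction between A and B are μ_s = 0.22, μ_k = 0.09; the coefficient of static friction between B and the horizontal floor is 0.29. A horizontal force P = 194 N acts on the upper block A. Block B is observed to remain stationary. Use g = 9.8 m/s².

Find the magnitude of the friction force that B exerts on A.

Normal force at the A–B interface: N₁ = m_A g = 480.2 N.
So the A–B interface can sustain at most μ_s N₁ = 105.6 N of static friction.
P = 194 N exceeds that limit, so A slips over B and the interface friction becomes kinetic: f₁ = μ_k N₁ = 0.09×480.2 = 43.2 N.
By Newton's third law B feels 43.2 N forward from A. With B stationary, the floor's static friction on B balances it: f₂ = 43.2 N (well within μ_s(m_A+m_B)g = 463.2 N).

f ≈ 43.2 N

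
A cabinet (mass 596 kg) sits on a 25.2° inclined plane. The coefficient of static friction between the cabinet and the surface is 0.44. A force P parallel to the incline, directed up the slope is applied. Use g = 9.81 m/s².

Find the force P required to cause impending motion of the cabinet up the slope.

P ≈ 4820 N

At impending motion up the slope, friction acts down-slope at its limit: f = μ_s N.
P is parallel to the surface, so N = m g cos θ = 5290 N.
Along the incline: P = m g sin θ + μ_s N = 2490 + 0.44×5290 = 4820 N.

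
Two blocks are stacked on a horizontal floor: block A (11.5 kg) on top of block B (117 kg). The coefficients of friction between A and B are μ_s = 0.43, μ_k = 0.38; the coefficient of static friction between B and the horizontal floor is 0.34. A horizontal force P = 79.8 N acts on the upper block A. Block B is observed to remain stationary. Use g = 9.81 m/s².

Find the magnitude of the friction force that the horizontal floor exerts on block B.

Between the blocks, N₁ = m_A g = 112.8 N.
So the A–B interface can sustain at most μ_s N₁ = 48.51 N of static friction.
P = 79.8 N exceeds that limit, so A slips over B and the interface friction becomes kinetic: f₁ = μ_k N₁ = 0.38×112.8 = 42.9 N.
B experiences an equal 42.9 N forward from A (third law). B is in equilibrium, so the floor supplies f₂ = 42.9 N of static friction (limit μ_s(m_A+m_B)g = 428.6 N, not exceeded).

f ≈ 42.9 N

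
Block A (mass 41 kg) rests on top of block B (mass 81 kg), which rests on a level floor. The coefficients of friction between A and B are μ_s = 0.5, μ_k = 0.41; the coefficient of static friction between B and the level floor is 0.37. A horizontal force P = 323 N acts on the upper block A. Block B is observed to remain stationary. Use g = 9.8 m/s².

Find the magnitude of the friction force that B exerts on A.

Between the blocks, N₁ = m_A g = 401.8 N.
So the A–B interface can sustain at most μ_s N₁ = 200.9 N of static friction.
P = 323 N exceeds that limit, so A slips over B and the interface friction becomes kinetic: f₁ = μ_k N₁ = 0.41×401.8 = 165 N.
B experiences an equal 165 N forward from A (third law). B is in equilibrium, so the floor supplies f₂ = 165 N of static friction (limit μ_s(m_A+m_B)g = 442.4 N, not exceeded).

f ≈ 165 N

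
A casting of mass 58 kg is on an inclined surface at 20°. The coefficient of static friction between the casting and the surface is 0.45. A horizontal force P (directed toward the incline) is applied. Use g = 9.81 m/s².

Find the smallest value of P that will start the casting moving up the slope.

P ≈ 554 N

At impending motion up the slope, friction acts down-slope at its limit: f = μ_s N.
Perpendicular to the incline: N = m g cos θ + P sin θ.
Along the incline: P cos θ = m g sin θ + μ_s N = m g sin θ + μ_s (m g cos θ + P sin θ).
Solving, P (cos θ − μ_s sin θ) = m g (sin θ + μ_s cos θ), so P = 58×9.81×(sin 20° + 0.45 cos 20°)/(cos 20° − 0.45 sin 20°) = 569×0.7649/0.7858 = 554 N.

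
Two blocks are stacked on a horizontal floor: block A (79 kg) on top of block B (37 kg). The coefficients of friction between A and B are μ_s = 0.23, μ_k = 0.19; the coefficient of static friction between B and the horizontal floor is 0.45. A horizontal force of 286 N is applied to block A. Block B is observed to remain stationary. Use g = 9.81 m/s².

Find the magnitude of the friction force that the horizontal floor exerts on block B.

Between the blocks, N₁ = m_A g = 775 N.
Maximum static friction on A from B: μ_s N₁ = 0.23×775 = 178.2 N.
P = 286 N exceeds that limit, so A slips over B and the interface friction becomes kinetic: f₁ = μ_k N₁ = 0.19×775 = 147 N.
B experiences an equal 147 N forward from A (third law). B is in equilibrium, so the floor supplies f₂ = 147 N of static friction (limit μ_s(m_A+m_B)g = 512.1 N, not exceeded).

f ≈ 147 N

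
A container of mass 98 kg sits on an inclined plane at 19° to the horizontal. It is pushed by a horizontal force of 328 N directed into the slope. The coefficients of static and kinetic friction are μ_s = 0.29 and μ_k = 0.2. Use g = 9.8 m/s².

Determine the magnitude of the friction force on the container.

The horizontal push has a component P sin θ into the surface, so N = m g cos θ + P sin θ = 908.1 + 106.8 = 1015 N.
Along the incline, the net driving force (taking up-slope positive) is P cos θ − m g sin θ = 310.1 − 312.7 = -2.546 N, so equilibrium requires friction f = 2.546 N (up-slope).
Maximum static friction: μ_s N = 0.29 × 1015 = 294.3 N.
Since 2.546 N is within the 294.3 N limit, the container stays put and friction is exactly 2.55 N.

f ≈ 2.55 N (up the incline)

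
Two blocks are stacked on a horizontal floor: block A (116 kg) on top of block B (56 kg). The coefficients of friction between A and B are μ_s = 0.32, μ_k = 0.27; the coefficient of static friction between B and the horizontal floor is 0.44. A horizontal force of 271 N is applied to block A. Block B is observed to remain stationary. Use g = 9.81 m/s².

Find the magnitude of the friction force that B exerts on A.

f ≈ 271 N

Between the blocks, N₁ = m_A g = 1138 N.
Maximum static friction on A from B: μ_s N₁ = 0.32×1138 = 364.1 N.
P = 271 N is within that limit, so A and B move together (both at rest); the A–B friction is simply f₁ = P = 271 N.
By Newton's third law B feels 271 N forward from A. With B stationary, the floor's static friction on B balances it: f₂ = 271 N (well within μ_s(m_A+m_B)g = 742.4 N).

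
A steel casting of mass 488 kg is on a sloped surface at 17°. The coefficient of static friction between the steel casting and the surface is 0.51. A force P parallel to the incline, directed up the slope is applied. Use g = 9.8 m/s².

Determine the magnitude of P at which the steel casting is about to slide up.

P ≈ 3730 N

At impending motion up the slope, friction acts down-slope at its limit: f = μ_s N.
P is parallel to the surface, so N = m g cos θ = 4570 N.
Along the incline: P = m g sin θ + μ_s N = 1400 + 0.51×4570 = 3730 N.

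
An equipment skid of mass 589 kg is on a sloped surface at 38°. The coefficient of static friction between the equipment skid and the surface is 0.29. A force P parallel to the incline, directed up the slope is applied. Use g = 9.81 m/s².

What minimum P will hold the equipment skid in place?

P_min ≈ 2240 N

The equipment skid tends to slide down (tan θ > μ_s), so at the point of impending slip friction acts up-slope at its limit: f = μ_s N.
P is parallel to the surface, so N = m g cos θ = 4550 N.
Along the incline: P + μ_s N = m g sin θ, so P = 3560 − 0.29×4550 = 2240 N.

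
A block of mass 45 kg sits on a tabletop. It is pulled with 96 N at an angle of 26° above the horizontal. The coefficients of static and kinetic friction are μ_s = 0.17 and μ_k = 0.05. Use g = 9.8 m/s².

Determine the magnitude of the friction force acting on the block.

f ≈ 19.9 N

N = m g − P sin α = 441 − 96×sin 26° = 398.9 N.
Horizontally, friction must balance P cos α = 86.28 N.
The static-friction limit is μ_s N = 67.82 N.
The required friction exceeds μ_s N, so the block moves and f = μ_k N = 19.9 N.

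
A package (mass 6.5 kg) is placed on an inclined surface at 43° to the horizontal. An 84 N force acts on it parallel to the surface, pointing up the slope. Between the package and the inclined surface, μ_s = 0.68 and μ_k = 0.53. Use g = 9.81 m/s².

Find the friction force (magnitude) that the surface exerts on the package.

f ≈ 24.7 N (down the incline)

The normal reaction is N = m g cos θ = 46.63 N.
The friction needed for equilibrium is m g sin θ − P = 43.49 − 84 = -40.51 N, measured positive up-slope.
Static friction can supply at most μ_s N = 31.71 N.
|-40.51| exceeds 31.71 N, so the package slips up-slope; friction is kinetic, f = μ_k N = 0.53×46.63 = 24.7 N.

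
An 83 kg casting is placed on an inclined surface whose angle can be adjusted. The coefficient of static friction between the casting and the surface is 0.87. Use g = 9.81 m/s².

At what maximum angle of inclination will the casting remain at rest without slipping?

At the slip threshold, m g sin θ = μ_s · m g cos θ, so tan θ = μ_s.
θ_max = arctan(0.87) = 41°.

θ_max ≈ 41°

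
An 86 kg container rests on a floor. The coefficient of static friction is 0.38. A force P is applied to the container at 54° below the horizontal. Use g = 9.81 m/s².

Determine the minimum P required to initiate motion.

P ≈ 1140 N

N = m g + P sin α (the push presses the container into the floor).
At impending slip, P cos α = μ_s N = μ_s (m g + P sin α).
Solving: P (cos α − μ_s sin α) = μ_s m g → P = 0.38×844/(cos 54° − 0.38 sin 54°) = 321/0.2804 = 1140 N.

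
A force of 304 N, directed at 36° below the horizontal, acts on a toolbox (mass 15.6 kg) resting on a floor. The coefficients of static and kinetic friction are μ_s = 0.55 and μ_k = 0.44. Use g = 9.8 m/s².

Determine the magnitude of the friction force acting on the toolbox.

N = m g + P sin α = 152.9 + 304×sin 36° = 331.6 N.
For equilibrium, f = P cos α = 304×cos 36° = 245.9 N.
μ_s N = 0.55 × 331.6 = 182.4 N.
The required friction exceeds μ_s N, so the toolbox moves and f = μ_k N = 146 N.

f ≈ 146 N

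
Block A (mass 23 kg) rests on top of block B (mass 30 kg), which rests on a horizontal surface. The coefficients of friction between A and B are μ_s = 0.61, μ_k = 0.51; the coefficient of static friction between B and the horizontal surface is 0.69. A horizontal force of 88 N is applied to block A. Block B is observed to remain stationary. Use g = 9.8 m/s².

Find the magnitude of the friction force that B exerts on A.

f ≈ 88 N

Normal force at the A–B interface: N₁ = m_A g = 225.4 N.
So the A–B interface can sustain at most μ_s N₁ = 137.5 N of static friction.
P = 88 N is within that limit, so A and B move together (both at rest); the A–B friction is simply f₁ = P = 88 N.
B experiences an equal 88 N forward from A (third law). B is in equilibrium, so the floor supplies f₂ = 88 N of static friction (limit μ_s(m_A+m_B)g = 358.4 N, not exceeded).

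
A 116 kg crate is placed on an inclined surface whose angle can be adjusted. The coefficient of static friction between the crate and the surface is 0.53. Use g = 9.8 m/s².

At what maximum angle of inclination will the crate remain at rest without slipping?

θ_max ≈ 27.9°

At the slip threshold, m g sin θ = μ_s · m g cos θ, so tan θ = μ_s.
θ_max = arctan(0.53) = 27.9°.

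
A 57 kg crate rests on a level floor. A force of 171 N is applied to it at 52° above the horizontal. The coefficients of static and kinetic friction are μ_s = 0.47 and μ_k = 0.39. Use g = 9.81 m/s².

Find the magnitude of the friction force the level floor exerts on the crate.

Vertical equilibrium gives N = m g − P sin α = 424.4 N.
The horizontal driving force is P cos α = 105.3 N, so equilibrium needs friction f = 105.3 N.
The static-friction limit is μ_s N = 199.5 N.
105.3 ≤ 199.5 N → static; friction equals the required 105 N.

f ≈ 105 N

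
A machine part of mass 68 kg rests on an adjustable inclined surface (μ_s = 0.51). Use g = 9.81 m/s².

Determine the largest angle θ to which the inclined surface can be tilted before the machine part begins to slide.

θ_max ≈ 27°

At the slip threshold, m g sin θ = μ_s · m g cos θ, so tan θ = μ_s.
θ_max = arctan(0.51) = 27°.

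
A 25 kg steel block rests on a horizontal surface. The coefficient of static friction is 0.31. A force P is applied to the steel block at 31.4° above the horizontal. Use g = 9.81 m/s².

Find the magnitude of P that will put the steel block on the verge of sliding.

N = m g − P sin α (the pull lifts the steel block).
At impending slip, P cos α = μ_s N = μ_s (m g − P sin α).
Solving: P (cos α + μ_s sin α) = μ_s m g → P = 0.31×245/(cos 31.4° + 0.31 sin 31.4°) = 76/1.015 = 74.9 N.

P ≈ 74.9 N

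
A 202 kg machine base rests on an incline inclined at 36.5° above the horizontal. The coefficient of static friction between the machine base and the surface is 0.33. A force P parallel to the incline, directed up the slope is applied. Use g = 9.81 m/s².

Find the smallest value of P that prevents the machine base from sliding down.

P_min ≈ 653 N

The machine base tends to slide down (tan θ > μ_s), so at the point of impending slip friction acts up-slope at its limit: f = μ_s N.
P is parallel to the surface, so N = m g cos θ = 1590 N.
Along the incline: P + μ_s N = m g sin θ, so P = 1180 − 0.33×1590 = 653 N.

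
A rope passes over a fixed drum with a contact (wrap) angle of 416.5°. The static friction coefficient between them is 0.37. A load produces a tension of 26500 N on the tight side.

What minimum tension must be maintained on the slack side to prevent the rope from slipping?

T_min ≈ 1800 N

Capstan equation at impending slip: T_tight/T_slack = e^{μβ}.
β = 416.5° = 7.269 rad; e^{μβ} = e^{0.37×7.269} = 14.73.
T_slack = T_tight / e^{μβ} = 26500 / 14.73 = 1800 N.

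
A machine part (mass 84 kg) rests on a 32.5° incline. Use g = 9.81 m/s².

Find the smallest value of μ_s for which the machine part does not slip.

μ_s,min ≈ 0.637

At the slip threshold m g sin θ = μ_s m g cos θ, so μ_s,min = tan θ.
μ_s,min = tan 32.5° = 0.637.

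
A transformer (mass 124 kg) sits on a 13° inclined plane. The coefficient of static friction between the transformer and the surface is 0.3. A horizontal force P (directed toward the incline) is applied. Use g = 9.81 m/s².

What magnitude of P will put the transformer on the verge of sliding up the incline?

P ≈ 694 N

At impending motion up the slope, friction acts down-slope at its limit: f = μ_s N.
Perpendicular to the incline: N = m g cos θ + P sin θ.
Along the incline: P cos θ = m g sin θ + μ_s N = m g sin θ + μ_s (m g cos θ + P sin θ).
Solving, P (cos θ − μ_s sin θ) = m g (sin θ + μ_s cos θ), so P = 124×9.81×(sin 13° + 0.3 cos 13°)/(cos 13° − 0.3 sin 13°) = 1220×0.5173/0.9069 = 694 N.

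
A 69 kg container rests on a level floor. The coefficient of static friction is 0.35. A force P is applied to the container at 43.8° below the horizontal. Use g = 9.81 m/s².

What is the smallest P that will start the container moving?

P ≈ 494 N

N = m g + P sin α (the push presses the container into the level floor).
At impending slip, P cos α = μ_s N = μ_s (m g + P sin α).
Solving: P (cos α − μ_s sin α) = μ_s m g → P = 0.35×677/(cos 43.8° − 0.35 sin 43.8°) = 237/0.4795 = 494 N.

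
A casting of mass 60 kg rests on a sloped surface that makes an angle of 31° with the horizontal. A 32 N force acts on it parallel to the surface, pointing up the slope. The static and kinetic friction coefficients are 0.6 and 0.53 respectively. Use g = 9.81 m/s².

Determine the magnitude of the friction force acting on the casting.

f ≈ 271 N (up the incline)

Perpendicular to the surface, N = m g cos θ = 60·9.81·cos 31° = 504.5 N.
For equilibrium along the incline the friction force must supply f = m g sin θ − P = 303.2 − 32 = 271.2 N (positive meaning up-slope).
Maximum static friction available: μ_s N = 0.6 × 504.5 = 302.7 N.
Since |271.2| ≤ 302.7 N, the casting remains in static equilibrium and friction takes exactly the required value.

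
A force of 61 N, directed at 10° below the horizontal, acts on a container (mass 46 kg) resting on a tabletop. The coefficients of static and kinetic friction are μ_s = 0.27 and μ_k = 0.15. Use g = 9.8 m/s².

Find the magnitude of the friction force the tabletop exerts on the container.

f ≈ 60.1 N

Vertical equilibrium gives N = m g + P sin α = 461.4 N.
Horizontally, friction must balance P cos α = 60.07 N.
The static-friction limit is μ_s N = 124.6 N.
Since 60.07 N does not exceed the limit, the container stays at rest and f = 60.1 N.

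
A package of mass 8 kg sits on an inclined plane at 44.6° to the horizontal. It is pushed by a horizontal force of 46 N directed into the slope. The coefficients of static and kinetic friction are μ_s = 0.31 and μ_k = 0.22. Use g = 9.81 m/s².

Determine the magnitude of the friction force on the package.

Normal direction: N = m g cos θ + P sin θ = 88.18 N.
Along the incline, the net driving force (taking up-slope positive) is P cos θ − m g sin θ = 32.75 − 55.1 = -22.35 N, so equilibrium requires friction f = 22.35 N (up-slope).
Maximum static friction: μ_s N = 0.31 × 88.18 = 27.34 N.
Since 22.35 N is within the 27.34 N limit, the package stays put and friction is exactly 22.4 N.

f ≈ 22.4 N (up the incline)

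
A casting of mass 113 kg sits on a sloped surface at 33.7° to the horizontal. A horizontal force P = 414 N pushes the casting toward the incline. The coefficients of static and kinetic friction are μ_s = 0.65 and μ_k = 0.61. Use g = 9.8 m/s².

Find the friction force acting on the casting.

Resolve perpendicular to the incline: N = m g cos θ + P sin θ = 113×9.8×cos 33.7° + 414×sin 33.7° = 1151 N.
Parallel to the incline: P cos θ − m g sin θ = 344.4 − 614.4 = -270 N; the friction needed to balance this is 270 N acting up the slope.
The limit of static friction is μ_s N = 748.2 N.
Since 270 N is within the 748.2 N limit, the casting stays put and friction is exactly 270 N.

f ≈ 270 N (up the incline)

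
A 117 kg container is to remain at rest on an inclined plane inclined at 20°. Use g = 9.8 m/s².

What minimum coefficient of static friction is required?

At the slip threshold m g sin θ = μ_s m g cos θ, so μ_s,min = tan θ.
μ_s,min = tan 20° = 0.364.

μ_s,min ≈ 0.364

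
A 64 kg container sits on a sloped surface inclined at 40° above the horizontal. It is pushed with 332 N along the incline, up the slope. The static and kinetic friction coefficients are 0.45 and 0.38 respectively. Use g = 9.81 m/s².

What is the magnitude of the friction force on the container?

f ≈ 71.6 N (up the incline)

Normal force: N = m g cos θ = 64 × 9.81 × cos 40° = 481 N.
Parallel to the incline, ΣF = 0 gives f = m g sin θ − P = 403.6 − 332 = 71.57 N (up-slope positive).
The static-friction ceiling is μ_s N = 0.45 × 481 = 216.4 N.
Since |71.57| ≤ 216.4 N, static friction is sufficient; f equals the required value, not μ_s N.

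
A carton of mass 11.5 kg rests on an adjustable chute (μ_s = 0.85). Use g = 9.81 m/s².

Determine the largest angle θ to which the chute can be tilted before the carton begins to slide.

θ_max ≈ 40.4°

At the slip threshold, m g sin θ = μ_s · m g cos θ, so tan θ = μ_s.
θ_max = arctan(0.85) = 40.4°.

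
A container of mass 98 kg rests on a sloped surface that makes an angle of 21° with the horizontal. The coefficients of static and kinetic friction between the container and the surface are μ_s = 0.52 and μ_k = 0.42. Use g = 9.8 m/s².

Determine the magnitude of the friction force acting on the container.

f ≈ 344 N (up the incline)

The normal reaction is N = m g cos θ = 896.6 N.
Along the slope the weight component is m g sin θ = 344.2 N; friction must supply exactly this, acting up-slope.
The static-friction ceiling is μ_s N = 0.52 × 896.6 = 466.2 N.
Since |344.2| ≤ 466.2 N, static friction is sufficient; f equals the required value, not μ_s N.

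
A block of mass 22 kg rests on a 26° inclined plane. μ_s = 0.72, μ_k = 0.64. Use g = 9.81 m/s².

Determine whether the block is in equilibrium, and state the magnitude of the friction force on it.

N = m g cos θ = 194 N.
Down-slope weight component: m g sin θ = 94.6 N.
μ_s N = 140 N.
94.6 ≤ 140 N, so it stays put; friction = 94.6 N.

f ≈ 94.6 N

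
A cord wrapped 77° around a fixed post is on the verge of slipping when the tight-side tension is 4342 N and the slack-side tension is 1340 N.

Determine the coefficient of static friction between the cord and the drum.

T₂/T₁ = e^{μβ} → μ = ln(T₂/T₁)/β.
β = 77° = 1.344 rad.
μ = ln(4342/1340)/1.344 = ln(3.24)/1.344 = 0.875.

μ ≈ 0.875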